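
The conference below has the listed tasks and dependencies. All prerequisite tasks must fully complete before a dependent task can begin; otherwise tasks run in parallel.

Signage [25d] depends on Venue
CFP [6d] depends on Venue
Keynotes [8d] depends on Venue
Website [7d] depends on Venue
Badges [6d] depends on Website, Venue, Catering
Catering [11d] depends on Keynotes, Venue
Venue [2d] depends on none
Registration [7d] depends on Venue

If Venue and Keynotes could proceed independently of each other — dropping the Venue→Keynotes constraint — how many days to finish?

Original critical path: Venue→Keynotes→Catering→Badges = 2+8+11+6 = 27 ⇒ 27 days.
Without Venue→Keynotes, Keynotes's earliest start moves from 2 to 0.
The longest chain is now Venue→Signage = 2+25 = 27, so the plan takes 27 days.

27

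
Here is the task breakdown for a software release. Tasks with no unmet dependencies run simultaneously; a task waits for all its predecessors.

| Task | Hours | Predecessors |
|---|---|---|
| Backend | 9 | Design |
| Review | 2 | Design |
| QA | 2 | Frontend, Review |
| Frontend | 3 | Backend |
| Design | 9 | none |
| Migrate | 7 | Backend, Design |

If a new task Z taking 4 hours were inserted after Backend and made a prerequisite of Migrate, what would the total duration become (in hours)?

29

Originally the software release takes 25 hours.
With Z inserted, Migrate now waits for max(Backend, Design, Z).
New critical path: Design→Backend→Z→Migrate = 9+9+4+7 = 29 ⇒ 29 hours.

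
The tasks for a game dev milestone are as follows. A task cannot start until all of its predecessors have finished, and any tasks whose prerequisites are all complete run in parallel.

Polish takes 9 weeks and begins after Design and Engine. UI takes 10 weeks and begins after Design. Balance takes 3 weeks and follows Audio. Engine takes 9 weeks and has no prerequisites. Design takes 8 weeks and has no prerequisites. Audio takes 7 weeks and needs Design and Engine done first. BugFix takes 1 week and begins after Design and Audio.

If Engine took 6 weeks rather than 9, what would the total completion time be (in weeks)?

18

Actual critical path: Engine→Audio→Balance = 9+7+3 = 19 ⇒ 19 weeks.
Engine is on the critical path; changing it to 6 makes that path 16 weeks.
Now Design→Audio→Balance = 8+7+3 = 18 is longest, so the finish becomes 18 weeks.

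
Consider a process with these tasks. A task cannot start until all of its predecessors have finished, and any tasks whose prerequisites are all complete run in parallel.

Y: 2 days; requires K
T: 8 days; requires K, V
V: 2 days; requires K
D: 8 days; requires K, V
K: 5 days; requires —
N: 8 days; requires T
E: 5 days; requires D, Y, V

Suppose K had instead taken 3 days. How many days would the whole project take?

21

The binding path is K→V→T→N = 5+2+8+8 = 23; finish at 23 days.
K is on the critical path; changing it to 3 makes that path 21 days.
No other chain overtakes it, so the finish is 21 days.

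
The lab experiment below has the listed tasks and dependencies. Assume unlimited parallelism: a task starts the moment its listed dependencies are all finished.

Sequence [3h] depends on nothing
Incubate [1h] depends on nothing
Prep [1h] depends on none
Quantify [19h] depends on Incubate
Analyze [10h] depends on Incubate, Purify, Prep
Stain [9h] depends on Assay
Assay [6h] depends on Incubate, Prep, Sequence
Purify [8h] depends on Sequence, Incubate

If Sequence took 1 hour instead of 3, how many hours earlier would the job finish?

Actual critical path: Sequence→Purify→Analyze = 3+8+10 = 21 ⇒ 21 hours.
Sequence is on the critical path; changing it to 1 makes that path 19 hours.
New critical path: Incubate→Quantify = 1+19 = 20 ⇒ 20 hours.
Change in finish: 20 − 21 = -1 hours.

1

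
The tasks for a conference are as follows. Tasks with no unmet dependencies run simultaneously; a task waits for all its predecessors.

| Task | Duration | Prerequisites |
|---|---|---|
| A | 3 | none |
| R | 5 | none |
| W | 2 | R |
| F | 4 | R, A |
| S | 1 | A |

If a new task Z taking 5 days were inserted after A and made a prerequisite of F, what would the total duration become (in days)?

Originally the job takes 9 days.
With Z inserted, F now waits for max(R, A, Z).
New critical path: A→Z→F = 3+5+4 = 12 ⇒ 12 days.

12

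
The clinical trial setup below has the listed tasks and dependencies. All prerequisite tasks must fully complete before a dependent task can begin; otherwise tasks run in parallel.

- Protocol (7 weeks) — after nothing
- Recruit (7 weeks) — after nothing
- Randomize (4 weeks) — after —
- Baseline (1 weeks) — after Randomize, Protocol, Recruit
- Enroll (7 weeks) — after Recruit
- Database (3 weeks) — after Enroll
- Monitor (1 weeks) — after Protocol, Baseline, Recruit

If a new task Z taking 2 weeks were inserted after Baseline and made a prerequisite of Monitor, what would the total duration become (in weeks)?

17

Originally the job takes 17 weeks.
With Z inserted, Monitor now waits for max(Protocol, Baseline, Recruit, Z).
New critical path: Recruit→Enroll→Database = 7+7+3 = 17 ⇒ 17 weeks.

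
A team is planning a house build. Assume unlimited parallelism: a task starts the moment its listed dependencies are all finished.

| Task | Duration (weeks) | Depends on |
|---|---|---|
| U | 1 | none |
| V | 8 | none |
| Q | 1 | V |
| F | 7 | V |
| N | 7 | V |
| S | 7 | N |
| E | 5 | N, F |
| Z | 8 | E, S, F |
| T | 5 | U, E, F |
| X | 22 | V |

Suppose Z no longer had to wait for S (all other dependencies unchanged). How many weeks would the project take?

30

Before: longest chain V→N→S→Z = 8+7+7+8 = 30, finish 30.
Without S→Z, Z's earliest start moves from 22 to 20.
The longest chain is now V→X = 8+22 = 30, so the project takes 30 weeks.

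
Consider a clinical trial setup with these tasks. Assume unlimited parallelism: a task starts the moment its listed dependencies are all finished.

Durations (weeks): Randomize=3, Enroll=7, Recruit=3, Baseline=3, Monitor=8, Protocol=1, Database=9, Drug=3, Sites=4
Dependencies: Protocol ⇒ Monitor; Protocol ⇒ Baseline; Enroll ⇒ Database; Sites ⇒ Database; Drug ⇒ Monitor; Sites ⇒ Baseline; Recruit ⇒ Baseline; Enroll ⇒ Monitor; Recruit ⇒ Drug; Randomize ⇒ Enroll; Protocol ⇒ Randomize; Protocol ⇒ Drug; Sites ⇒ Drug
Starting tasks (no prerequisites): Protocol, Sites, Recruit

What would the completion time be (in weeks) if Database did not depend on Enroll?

With the dependency in place, Protocol→Randomize→Enroll→Database = 1+3+7+9 = 20 sets the finish at 20 weeks.
Without Enroll→Database, Database's earliest start moves from 11 to 4.
After: Protocol→Randomize→Enroll→Monitor = 1+3+7+8 = 19 → 19 weeks.

19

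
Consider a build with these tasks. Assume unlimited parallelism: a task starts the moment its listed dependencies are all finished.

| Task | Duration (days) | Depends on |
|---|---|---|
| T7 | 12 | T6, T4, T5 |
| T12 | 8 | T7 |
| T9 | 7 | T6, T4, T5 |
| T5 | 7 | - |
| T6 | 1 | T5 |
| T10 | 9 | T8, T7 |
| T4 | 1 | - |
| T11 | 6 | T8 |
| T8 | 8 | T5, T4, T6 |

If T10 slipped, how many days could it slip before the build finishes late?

0

T5→T6→T7→T10 = 7+1+12+9 = 29 sets the makespan at 29 days.
T10 finishes as early as 29 and must finish by 29.
So T10 can slip 29 − 29 = 0 days.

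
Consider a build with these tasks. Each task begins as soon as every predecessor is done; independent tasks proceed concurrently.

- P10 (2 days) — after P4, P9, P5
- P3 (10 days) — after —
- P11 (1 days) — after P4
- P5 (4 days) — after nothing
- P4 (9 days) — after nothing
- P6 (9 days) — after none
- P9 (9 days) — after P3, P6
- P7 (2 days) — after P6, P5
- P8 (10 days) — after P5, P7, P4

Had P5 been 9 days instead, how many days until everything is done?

Critical path before the change: P3→P9→P10 = 10+9+2 = 21 giving 21 days.
P5 is off the critical path — its longest chain is 16 days, giving 5 of slack.
The critical path is still P3→P9→P10; finish is now 21 days.

21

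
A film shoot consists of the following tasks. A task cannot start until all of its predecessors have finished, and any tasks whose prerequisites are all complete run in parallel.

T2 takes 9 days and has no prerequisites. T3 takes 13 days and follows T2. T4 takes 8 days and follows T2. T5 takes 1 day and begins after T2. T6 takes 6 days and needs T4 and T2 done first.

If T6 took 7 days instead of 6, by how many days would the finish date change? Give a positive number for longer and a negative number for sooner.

1

Critical path before the change: T2→T4→T6 = 9+8+6 = 23 giving 23 days.
T6 is on the critical path; changing it to 7 makes that path 24 days.
The critical path is still T2→T4→T6; finish is now 24 days.
Change in finish: 24 − 23 = +1 days.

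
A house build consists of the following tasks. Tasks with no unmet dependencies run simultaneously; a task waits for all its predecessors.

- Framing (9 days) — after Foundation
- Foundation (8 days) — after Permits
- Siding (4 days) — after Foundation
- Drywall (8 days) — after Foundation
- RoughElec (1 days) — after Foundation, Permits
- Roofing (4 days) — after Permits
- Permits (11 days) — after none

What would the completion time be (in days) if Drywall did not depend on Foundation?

Original critical path: Permits→Foundation→Framing = 11+8+9 = 28 ⇒ 28 days.
Without Foundation→Drywall, Drywall's earliest start moves from 19 to 0.
The longest chain is now Permits→Foundation→Framing = 11+8+9 = 28, so the job takes 28 days.

28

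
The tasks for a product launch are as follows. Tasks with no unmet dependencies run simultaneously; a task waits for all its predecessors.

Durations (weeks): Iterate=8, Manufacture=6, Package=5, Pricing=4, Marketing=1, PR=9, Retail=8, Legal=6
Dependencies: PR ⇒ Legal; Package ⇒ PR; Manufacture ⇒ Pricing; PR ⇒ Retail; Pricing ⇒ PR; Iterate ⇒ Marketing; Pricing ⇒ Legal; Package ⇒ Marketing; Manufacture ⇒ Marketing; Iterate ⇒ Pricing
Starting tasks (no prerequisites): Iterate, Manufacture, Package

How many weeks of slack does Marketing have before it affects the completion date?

Critical path: Iterate→Pricing→PR→Retail = 8+4+9+8 = 29, so the finish is 29 weeks.
Marketing finishes as early as 9 and must finish by 29.
So Marketing can slip 29 − 9 = 20 weeks.

20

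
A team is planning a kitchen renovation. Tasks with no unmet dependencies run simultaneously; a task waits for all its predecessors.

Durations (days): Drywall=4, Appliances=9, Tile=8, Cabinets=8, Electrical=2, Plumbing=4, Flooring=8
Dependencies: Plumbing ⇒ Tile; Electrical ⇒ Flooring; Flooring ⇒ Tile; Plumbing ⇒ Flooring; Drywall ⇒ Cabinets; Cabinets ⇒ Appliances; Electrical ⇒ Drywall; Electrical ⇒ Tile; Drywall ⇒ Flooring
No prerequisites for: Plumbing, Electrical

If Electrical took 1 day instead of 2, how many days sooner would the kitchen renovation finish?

1

Actual critical path: Electrical→Drywall→Cabinets→Appliances = 2+4+8+9 = 23 ⇒ 23 days.
Electrical lies on that path, so at 1 day the path becomes 22 days.
No other chain overtakes it, so the finish is 22 days.
Change in finish: 22 − 23 = -1 days.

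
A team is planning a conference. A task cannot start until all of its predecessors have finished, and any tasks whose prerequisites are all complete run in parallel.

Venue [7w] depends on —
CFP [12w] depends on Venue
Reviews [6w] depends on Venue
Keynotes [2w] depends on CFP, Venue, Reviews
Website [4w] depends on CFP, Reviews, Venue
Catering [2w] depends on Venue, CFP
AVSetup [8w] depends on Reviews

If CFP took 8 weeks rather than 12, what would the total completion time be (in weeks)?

Critical path before the change: Venue→CFP→Website = 7+12+4 = 23 giving 23 weeks.
CFP lies on that path, so at 8 weeks the path becomes 19 weeks.
New critical path: Venue→Reviews→AVSetup = 7+6+8 = 21 ⇒ 21 weeks.

21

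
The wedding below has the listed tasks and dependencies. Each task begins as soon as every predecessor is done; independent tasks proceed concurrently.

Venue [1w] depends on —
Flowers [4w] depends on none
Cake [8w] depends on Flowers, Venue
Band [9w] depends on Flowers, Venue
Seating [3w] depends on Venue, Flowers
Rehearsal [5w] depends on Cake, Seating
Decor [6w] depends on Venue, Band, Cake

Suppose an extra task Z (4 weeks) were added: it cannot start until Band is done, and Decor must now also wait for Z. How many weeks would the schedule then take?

Originally the schedule takes 19 weeks.
With Z inserted, Decor now waits for max(Venue, Band, Cake, Z).
New critical path: Flowers→Band→Z→Decor = 4+9+4+6 = 23 ⇒ 23 weeks.

23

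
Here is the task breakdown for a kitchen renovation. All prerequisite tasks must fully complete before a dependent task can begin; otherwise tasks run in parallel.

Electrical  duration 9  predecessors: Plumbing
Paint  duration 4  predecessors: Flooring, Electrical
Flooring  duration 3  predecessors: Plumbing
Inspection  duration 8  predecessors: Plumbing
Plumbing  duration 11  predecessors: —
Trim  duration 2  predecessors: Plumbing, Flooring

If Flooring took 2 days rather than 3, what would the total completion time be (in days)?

24

Actual critical path: Plumbing→Electrical→Paint = 11+9+4 = 24 ⇒ 24 days.
Flooring has 6 days of float (longest path through it is 18).
That remains the longest chain; total 24 days.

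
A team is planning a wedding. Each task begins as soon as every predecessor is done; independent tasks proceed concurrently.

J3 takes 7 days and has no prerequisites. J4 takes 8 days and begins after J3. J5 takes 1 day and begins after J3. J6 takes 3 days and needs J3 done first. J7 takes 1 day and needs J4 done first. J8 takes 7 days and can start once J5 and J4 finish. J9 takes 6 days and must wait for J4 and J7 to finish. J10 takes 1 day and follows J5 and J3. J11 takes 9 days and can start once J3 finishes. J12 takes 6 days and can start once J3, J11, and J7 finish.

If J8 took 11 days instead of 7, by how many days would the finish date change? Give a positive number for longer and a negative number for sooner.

Actual critical path: J3→J4→J8 = 7+8+7 = 22 ⇒ 22 days.
J8 lies on that path, so at 11 days the path becomes 26 days.
The critical path is still J3→J4→J8; finish is now 26 days.
Change in finish: 26 − 22 = +4 days.

4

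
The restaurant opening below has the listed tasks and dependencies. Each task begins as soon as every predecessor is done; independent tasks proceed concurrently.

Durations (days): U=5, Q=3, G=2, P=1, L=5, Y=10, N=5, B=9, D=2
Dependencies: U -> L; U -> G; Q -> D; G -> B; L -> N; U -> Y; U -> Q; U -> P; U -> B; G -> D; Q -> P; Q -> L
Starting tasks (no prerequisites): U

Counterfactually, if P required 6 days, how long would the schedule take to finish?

Critical path before the change: U→Q→L→N = 5+3+5+5 = 18 giving 18 days.
The longest path through P is only 9 days, so P has float 9.
No other chain overtakes it, so the finish is 18 days.

18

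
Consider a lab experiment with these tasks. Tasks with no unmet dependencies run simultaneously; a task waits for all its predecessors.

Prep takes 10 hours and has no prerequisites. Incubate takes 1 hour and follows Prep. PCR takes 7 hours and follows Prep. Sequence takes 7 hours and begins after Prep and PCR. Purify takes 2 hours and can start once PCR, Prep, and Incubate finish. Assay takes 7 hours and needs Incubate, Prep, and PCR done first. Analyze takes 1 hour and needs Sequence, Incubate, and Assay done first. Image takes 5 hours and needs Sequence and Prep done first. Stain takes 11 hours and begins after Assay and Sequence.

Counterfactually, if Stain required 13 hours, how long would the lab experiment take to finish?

Critical path before the change: Prep→PCR→Sequence→Stain = 10+7+7+11 = 35 giving 35 hours.
Stain is on the critical path; changing it to 13 makes that path 37 hours.
That remains the longest chain; total 37 hours.

37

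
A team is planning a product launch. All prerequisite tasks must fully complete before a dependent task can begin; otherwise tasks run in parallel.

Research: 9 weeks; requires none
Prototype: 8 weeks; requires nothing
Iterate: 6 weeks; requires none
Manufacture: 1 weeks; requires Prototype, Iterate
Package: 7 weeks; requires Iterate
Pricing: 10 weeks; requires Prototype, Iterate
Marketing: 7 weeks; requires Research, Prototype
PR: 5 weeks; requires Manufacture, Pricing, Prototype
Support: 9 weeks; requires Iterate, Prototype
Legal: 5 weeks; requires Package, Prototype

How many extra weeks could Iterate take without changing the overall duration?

2

The longest chain is Prototype→Pricing→PR = 8+10+5 = 23; overall finish 23 weeks.
The longest chain containing Iterate totals 21 weeks.
Float = 23 − 21 = 2.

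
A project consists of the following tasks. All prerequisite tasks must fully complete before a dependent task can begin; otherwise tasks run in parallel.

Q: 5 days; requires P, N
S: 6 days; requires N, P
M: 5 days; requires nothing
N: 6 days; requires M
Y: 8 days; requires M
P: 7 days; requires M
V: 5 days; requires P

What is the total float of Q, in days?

1

The longest chain is M→P→S = 5+7+6 = 18; overall finish 18 days.
Q finishes as early as 17 and must finish by 18.
So Q can slip 18 − 17 = 1 day.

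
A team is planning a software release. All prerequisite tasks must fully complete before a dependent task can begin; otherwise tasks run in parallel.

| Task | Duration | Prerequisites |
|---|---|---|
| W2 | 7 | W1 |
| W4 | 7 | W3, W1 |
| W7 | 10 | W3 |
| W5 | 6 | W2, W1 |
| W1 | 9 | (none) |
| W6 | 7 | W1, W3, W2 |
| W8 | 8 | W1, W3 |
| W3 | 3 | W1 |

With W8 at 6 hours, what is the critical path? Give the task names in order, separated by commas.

Critical path before the change: W1→W2→W6 = 9+7+7 = 23 giving 23 hours.
W8 is off the critical path — its longest chain is 20 hours, giving 3 of slack.
No other chain overtakes it, so the finish is 23 hours.

W1, W2, W6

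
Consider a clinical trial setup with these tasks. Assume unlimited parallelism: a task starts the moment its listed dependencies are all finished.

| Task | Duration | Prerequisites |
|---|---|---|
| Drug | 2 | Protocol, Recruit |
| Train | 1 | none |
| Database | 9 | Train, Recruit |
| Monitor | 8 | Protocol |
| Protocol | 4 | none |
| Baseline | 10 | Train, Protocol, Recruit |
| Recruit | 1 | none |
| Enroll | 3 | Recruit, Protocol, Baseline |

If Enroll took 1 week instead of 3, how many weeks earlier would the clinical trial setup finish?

As given, the longest chain is Protocol→Baseline→Enroll = 4+10+3 = 17, so the finish is 17 weeks.
Enroll lies on that path, so at 1 week the path becomes 15 weeks.
No other chain overtakes it, so the finish is 15 weeks.
Change in finish: 15 − 17 = -2 weeks.

2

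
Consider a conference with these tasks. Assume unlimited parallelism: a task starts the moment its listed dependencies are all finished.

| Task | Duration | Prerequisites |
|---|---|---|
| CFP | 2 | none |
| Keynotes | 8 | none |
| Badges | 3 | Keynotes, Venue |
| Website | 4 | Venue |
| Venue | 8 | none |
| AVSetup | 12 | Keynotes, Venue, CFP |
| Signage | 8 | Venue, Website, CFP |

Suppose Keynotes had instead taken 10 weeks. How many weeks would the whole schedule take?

22

As given, the longest chain is Keynotes→AVSetup = 8+12 = 20, so the finish is 20 weeks.
Keynotes lies on that path, so at 10 weeks the path becomes 22 weeks.
That remains the longest chain; total 22 weeks.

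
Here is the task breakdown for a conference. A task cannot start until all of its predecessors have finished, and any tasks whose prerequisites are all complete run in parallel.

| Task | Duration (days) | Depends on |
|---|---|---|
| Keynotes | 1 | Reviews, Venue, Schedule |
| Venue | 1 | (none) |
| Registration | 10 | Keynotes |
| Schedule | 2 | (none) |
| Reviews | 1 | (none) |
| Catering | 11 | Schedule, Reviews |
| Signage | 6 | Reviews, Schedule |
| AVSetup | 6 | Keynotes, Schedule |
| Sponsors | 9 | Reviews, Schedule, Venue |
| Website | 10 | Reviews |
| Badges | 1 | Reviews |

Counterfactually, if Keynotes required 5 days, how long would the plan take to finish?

Actual critical path: Schedule→Keynotes→Registration = 2+1+10 = 13 ⇒ 13 days.
Keynotes lies on that path, so at 5 days the path becomes 17 days.
The critical path is still Schedule→Keynotes→Registration; finish is now 17 days.

17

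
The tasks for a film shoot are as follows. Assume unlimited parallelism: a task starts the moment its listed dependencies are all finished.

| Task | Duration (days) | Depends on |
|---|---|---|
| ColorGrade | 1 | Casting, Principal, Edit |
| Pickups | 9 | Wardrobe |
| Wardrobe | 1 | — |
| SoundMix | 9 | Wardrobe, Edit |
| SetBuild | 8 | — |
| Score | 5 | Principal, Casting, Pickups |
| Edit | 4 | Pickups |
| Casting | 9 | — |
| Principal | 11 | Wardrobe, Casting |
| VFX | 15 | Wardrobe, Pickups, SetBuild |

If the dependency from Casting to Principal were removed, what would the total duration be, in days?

With the dependency in place, Casting→Principal→Score = 9+11+5 = 25 sets the finish at 25 days.
Without Casting→Principal, Principal's earliest start moves from 9 to 1.
The longest chain is now Wardrobe→Pickups→VFX = 1+9+15 = 25, so the job takes 25 days.

25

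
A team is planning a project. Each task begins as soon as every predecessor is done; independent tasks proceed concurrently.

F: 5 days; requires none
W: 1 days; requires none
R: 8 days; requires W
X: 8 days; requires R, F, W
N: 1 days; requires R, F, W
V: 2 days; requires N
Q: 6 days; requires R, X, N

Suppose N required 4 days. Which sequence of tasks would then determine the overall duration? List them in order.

Critical path before the change: W→R→X→Q = 1+8+8+6 = 23 giving 23 days.
The longest path through N is only 16 days, so N has float 7.
No other chain overtakes it, so the finish is 23 days.

W, R, X, Q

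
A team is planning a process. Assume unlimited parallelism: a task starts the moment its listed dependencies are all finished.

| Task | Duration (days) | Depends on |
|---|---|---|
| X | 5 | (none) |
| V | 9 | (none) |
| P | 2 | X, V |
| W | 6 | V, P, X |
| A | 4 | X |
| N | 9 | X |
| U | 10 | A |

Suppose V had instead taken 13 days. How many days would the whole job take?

21

Critical path before the change: X→A→U = 5+4+10 = 19 giving 19 days.
The longest path through V is only 17 days, so V has float 2.
Now V→P→W = 13+2+6 = 21 is longest, so the finish becomes 21 days.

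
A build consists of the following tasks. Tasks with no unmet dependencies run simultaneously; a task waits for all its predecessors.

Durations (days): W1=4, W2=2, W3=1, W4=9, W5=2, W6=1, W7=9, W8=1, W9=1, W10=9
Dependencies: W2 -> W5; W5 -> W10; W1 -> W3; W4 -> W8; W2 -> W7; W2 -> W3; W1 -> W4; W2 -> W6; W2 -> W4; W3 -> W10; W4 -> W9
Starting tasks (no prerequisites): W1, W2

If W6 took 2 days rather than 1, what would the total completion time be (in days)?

14

As given, the longest chain is W1→W3→W10 = 4+1+9 = 14, so the finish is 14 days.
W6 has 11 days of float (longest path through it is 3).
No other chain overtakes it, so the finish is 14 days.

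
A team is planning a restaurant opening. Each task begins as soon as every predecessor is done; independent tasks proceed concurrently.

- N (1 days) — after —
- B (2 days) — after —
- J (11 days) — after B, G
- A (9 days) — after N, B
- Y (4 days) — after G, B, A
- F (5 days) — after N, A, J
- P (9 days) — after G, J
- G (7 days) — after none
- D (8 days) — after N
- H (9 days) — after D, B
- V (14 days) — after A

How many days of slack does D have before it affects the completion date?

The longest chain is G→J→P = 7+11+9 = 27; overall finish 27 days.
D finishes as early as 9 and must finish by 18.
So D can slip 18 − 9 = 9 days.

9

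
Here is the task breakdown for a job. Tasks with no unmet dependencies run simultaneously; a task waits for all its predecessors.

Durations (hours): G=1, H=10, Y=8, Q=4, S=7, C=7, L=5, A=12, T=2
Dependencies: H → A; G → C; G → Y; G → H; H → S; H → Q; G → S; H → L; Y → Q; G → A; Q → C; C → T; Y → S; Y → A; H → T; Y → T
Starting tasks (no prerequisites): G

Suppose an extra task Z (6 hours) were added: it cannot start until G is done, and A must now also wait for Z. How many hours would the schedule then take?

Originally the schedule takes 24 hours.
With Z inserted, A now waits for max(H, G, Y, Z).
New critical path: G→H→Q→C→T = 1+10+4+7+2 = 24 ⇒ 24 hours.

24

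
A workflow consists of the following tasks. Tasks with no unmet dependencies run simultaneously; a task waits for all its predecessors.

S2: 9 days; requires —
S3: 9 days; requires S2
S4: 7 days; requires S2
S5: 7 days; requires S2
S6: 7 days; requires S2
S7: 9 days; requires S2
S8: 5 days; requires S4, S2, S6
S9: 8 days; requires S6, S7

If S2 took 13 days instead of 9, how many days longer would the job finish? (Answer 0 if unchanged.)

4

Critical path before the change: S2→S7→S9 = 9+9+8 = 26 giving 26 days.
S2 lies on that path, so at 13 days the path becomes 30 days.
No other chain overtakes it, so the finish is 30 days.
Change in finish: 30 − 26 = +4 days.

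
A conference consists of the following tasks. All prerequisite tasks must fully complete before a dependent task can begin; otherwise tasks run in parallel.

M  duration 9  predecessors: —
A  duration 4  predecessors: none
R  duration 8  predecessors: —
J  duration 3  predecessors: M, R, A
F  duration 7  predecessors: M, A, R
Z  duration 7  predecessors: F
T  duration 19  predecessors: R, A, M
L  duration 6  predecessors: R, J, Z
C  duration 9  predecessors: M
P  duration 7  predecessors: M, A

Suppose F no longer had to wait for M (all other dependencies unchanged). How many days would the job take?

28

Original critical path: M→F→Z→L = 9+7+7+6 = 29 ⇒ 29 days.
Without M→F, F's earliest start moves from 9 to 8.
The longest chain is now M→T = 9+19 = 28, so the job takes 28 days.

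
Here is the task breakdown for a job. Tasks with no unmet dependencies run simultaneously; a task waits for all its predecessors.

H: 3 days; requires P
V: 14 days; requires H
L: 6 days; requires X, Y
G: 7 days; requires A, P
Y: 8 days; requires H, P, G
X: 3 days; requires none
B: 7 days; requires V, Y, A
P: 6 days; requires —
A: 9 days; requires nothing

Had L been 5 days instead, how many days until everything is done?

Actual critical path: A→G→Y→B = 9+7+8+7 = 31 ⇒ 31 days.
The longest path through L is only 30 days, so L has float 1.
No other chain overtakes it, so the finish is 31 days.

31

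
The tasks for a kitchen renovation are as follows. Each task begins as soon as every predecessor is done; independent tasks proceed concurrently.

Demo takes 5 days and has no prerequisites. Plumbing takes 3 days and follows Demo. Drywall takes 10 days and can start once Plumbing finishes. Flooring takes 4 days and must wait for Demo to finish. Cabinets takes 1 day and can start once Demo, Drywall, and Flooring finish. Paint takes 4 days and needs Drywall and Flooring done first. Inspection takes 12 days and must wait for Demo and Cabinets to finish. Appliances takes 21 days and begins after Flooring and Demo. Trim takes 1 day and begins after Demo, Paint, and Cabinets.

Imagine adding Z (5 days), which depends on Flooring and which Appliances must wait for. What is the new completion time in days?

Originally the job takes 31 days.
With Z inserted, Appliances now waits for max(Flooring, Demo, Z).
New critical path: Demo→Flooring→Z→Appliances = 5+4+5+21 = 35 ⇒ 35 days.

35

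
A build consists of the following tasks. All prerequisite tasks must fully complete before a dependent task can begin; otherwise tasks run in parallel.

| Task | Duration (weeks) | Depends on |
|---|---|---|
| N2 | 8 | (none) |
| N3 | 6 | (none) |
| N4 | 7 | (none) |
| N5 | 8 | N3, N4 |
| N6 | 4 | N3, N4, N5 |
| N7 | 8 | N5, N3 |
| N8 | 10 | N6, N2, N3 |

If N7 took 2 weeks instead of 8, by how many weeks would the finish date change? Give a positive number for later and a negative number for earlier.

0

Baseline: N4→N5→N6→N8 = 7+8+4+10 = 29 → 29 weeks.
N7 has 6 weeks of float (longest path through it is 23).
The critical path is still N4→N5→N6→N8; finish is now 29 weeks.
Change in finish: 29 − 29 = +0 weeks.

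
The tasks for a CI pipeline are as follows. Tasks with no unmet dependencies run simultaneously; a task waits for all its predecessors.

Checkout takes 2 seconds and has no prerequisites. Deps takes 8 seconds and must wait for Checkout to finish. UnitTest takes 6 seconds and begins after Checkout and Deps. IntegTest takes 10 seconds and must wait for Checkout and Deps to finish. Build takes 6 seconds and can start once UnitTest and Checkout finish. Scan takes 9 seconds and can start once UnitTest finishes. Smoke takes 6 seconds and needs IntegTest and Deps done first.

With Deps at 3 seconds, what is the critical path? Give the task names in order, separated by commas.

The binding path is Checkout→Deps→IntegTest→Smoke = 2+8+10+6 = 26; finish at 26 seconds.
Deps is on the critical path; changing it to 3 makes that path 21 seconds.
No other chain overtakes it, so the finish is 21 seconds.

Checkout, Deps, IntegTest, Smoke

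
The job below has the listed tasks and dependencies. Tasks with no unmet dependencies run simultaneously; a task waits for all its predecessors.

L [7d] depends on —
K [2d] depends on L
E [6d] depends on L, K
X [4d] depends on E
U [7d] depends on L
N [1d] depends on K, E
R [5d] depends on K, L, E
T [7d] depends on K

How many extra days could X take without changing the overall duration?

1

L→K→E→R = 7+2+6+5 = 20 sets the makespan at 20 days.
X finishes as early as 19 and must finish by 20.
Slack of X = 16 − 15 = 1 day.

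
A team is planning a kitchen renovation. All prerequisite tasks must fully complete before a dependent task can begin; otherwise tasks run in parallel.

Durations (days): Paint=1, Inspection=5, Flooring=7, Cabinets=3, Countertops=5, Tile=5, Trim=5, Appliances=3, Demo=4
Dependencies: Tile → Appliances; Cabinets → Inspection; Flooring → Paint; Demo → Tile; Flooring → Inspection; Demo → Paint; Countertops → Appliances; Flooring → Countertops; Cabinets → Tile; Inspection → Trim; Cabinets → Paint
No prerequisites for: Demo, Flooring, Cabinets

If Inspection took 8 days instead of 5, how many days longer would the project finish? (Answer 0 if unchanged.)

The binding path is Flooring→Inspection→Trim = 7+5+5 = 17; finish at 17 days.
Since Inspection is critical, the +3 change carries straight to that chain (now 20 days).
That remains the longest chain; total 20 days.
Change in finish: 20 − 17 = +3 days.

3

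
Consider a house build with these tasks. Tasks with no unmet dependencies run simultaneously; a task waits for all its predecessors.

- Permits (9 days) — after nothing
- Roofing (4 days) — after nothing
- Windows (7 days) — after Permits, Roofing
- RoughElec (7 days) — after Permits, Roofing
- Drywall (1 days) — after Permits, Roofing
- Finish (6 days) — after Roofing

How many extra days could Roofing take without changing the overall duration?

5

Permits→Windows = 9+7 = 16 sets the makespan at 16 days.
The longest chain containing Roofing totals 11 days.
So Roofing can slip 9 − 4 = 5 days.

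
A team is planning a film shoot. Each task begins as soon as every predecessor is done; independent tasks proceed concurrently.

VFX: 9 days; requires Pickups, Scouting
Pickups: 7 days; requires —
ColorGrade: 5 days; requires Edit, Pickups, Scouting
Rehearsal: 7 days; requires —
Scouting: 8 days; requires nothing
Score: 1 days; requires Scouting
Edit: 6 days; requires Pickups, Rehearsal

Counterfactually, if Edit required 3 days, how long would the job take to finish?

17

As given, the longest chain is Rehearsal→Edit→ColorGrade = 7+6+5 = 18, so the finish is 18 days.
Edit is on the critical path; changing it to 3 makes that path 15 days.
New critical path: Scouting→VFX = 8+9 = 17 ⇒ 17 days.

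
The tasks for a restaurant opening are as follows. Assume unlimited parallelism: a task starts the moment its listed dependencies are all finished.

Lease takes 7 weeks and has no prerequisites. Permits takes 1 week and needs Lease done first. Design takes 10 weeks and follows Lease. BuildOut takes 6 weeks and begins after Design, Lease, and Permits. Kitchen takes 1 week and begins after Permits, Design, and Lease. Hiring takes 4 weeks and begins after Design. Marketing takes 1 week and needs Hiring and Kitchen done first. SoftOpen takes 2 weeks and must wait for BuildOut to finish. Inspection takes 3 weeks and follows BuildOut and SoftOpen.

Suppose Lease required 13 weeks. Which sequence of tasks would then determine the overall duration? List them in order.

As given, the longest chain is Lease→Design→BuildOut→SoftOpen→Inspection = 7+10+6+2+3 = 28, so the finish is 28 weeks.
Lease lies on that path, so at 13 weeks the path becomes 34 weeks.
No other chain overtakes it, so the finish is 34 weeks.

Lease, Design, BuildOut, SoftOpen, Inspection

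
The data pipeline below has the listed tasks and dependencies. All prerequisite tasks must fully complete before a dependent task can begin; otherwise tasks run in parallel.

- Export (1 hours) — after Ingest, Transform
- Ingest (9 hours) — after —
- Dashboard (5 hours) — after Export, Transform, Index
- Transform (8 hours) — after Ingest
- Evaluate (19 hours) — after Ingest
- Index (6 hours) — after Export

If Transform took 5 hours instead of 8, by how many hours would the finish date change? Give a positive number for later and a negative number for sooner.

Critical path before the change: Ingest→Transform→Export→Index→Dashboard = 9+8+1+6+5 = 29 giving 29 hours.
Since Transform is critical, the -3 change carries straight to that chain (now 26 hours).
New critical path: Ingest→Evaluate = 9+19 = 28 ⇒ 28 hours.
Change in finish: 28 − 29 = -1 hours.

-1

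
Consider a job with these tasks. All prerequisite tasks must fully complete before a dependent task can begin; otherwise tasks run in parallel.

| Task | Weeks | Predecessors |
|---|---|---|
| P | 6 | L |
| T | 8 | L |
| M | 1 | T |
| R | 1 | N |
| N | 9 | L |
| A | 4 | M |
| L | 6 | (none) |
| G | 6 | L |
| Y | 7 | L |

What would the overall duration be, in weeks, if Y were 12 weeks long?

The binding path is L→T→M→A = 6+8+1+4 = 19; finish at 19 weeks.
Y is off the critical path — its longest chain is 13 weeks, giving 6 of slack.
That remains the longest chain; total 19 weeks.

19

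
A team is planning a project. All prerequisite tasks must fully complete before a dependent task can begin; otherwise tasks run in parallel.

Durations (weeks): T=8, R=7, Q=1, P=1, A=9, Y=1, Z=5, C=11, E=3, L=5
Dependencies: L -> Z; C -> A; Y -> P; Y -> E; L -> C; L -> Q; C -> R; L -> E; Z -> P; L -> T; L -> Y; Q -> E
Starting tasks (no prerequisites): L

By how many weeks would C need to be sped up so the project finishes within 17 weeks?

8

Current finish: 25 weeks; target: 17.
C is on every critical path, so each week cut from C cuts the finish by one (this holds down to a finish of 15).
Need 25 − 17 = 8 weeks off C → C becomes 3 weeks, finish becomes 17.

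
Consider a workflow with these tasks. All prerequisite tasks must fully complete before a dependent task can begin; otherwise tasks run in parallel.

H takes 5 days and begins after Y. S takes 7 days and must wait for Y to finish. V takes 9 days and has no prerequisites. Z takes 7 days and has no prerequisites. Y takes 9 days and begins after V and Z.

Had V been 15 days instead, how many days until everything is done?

Baseline: V→Y→S = 9+9+7 = 25 → 25 days.
Since V is critical, the +6 change carries straight to that chain (now 31 days).
The critical path is still V→Y→S; finish is now 31 days.

31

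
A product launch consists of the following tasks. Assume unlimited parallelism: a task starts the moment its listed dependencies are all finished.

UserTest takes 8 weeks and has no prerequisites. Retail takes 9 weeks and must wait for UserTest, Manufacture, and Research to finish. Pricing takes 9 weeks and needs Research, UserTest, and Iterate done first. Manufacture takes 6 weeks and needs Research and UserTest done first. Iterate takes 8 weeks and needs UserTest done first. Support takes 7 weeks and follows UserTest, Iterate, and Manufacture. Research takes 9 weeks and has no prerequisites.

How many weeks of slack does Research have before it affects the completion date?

Critical path: UserTest→Iterate→Pricing = 8+8+9 = 25, so the finish is 25 weeks.
Research finishes as early as 9 and must finish by 10.
So Research can slip 10 − 9 = 1 week.

1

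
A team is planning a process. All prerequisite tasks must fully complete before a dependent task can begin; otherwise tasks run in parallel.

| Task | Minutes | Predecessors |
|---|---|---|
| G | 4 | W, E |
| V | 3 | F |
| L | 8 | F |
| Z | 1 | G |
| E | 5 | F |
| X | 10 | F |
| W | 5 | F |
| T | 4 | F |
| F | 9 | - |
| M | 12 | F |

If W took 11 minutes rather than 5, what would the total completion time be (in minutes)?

25

Critical path before the change: F→M = 9+12 = 21 giving 21 minutes.
W is off the critical path — its longest chain is 19 minutes, giving 2 of slack.
Now F→W→G→Z = 9+11+4+1 = 25 is longest, so the finish becomes 25 minutes.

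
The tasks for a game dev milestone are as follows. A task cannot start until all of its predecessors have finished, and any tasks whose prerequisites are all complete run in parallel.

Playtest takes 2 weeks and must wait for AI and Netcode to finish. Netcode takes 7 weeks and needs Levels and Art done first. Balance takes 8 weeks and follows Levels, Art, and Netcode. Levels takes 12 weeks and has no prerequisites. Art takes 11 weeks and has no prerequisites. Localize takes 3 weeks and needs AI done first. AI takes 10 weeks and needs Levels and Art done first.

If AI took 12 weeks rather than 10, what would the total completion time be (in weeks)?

27

Baseline: Levels→Netcode→Balance = 12+7+8 = 27 → 27 weeks.
The longest path through AI is only 25 weeks, so AI has float 2.
The binding chain switches to Levels→AI→Localize = 12+12+3 = 27; finish 27 weeks.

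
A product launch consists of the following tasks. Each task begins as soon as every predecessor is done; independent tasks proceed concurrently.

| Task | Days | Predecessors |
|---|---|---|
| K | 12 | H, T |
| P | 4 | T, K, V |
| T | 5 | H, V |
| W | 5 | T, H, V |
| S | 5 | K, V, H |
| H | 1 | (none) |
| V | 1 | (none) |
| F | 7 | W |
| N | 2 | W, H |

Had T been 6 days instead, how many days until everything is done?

24

The binding path is V→T→K→S = 1+5+12+5 = 23; finish at 23 days.
T is on the critical path; changing it to 6 makes that path 24 days.
No other chain overtakes it, so the finish is 24 days.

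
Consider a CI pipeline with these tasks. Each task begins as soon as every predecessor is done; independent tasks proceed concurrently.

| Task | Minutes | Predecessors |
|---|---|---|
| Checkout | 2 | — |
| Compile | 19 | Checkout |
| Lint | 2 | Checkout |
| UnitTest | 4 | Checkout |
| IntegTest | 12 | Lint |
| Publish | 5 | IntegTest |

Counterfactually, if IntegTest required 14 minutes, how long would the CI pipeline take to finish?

23

The binding path is Checkout→Lint→IntegTest→Publish = 2+2+12+5 = 21; finish at 21 minutes.
Since IntegTest is critical, the +2 change carries straight to that chain (now 23 minutes).
The critical path is still Checkout→Lint→IntegTest→Publish; finish is now 23 minutes.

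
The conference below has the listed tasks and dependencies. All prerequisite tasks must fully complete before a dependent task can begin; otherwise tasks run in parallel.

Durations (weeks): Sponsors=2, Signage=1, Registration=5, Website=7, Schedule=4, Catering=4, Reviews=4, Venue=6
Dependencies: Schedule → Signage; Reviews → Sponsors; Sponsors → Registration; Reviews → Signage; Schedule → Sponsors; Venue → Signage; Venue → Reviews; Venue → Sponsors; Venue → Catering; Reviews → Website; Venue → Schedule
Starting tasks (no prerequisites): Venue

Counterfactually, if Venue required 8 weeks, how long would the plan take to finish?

Actual critical path: Venue→Reviews→Sponsors→Registration = 6+4+2+5 = 17 ⇒ 17 weeks.
Venue is on the critical path; changing it to 8 makes that path 19 weeks.
That remains the longest chain; total 19 weeks.

19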